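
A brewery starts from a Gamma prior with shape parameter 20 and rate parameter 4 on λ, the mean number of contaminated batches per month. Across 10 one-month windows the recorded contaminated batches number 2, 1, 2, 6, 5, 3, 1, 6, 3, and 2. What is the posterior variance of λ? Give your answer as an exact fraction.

Total count: 2 + 1 + 2 + 6 + 5 + 3 + 1 + 6 + 3 + 2 = 31.
Total exposure: 10 months.
Posterior: α' = 20 + 31 = 51, β' = 4 + 10 = 14.
Posterior variance = α'/β'² = 51/196.

51/196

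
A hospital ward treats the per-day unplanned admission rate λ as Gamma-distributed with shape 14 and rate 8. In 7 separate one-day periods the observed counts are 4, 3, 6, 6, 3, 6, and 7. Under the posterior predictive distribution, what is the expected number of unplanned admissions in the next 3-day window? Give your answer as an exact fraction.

49/5

Total count: 4 + 3 + 6 + 6 + 3 + 6 + 7 = 35.
Total exposure: 7 days.
Conjugate update: add total count to the shape and total exposure to the rate, giving Gamma(49, 15).
Predictive mean over a 3-day window = T·E[λ|data] = 3·49/15 = 49/5.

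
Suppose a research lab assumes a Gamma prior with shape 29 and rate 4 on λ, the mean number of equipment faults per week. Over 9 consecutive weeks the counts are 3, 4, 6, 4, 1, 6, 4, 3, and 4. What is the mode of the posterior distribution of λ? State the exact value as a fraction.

63/13

Total count: 3 + 4 + 6 + 4 + 1 + 6 + 4 + 3 + 4 = 35.
Total exposure: 9 weeks.
Conjugate update: add total count to the shape and total exposure to the rate, giving Gamma(64, 13).
Posterior mode = (α'−1)/β' = 63/13.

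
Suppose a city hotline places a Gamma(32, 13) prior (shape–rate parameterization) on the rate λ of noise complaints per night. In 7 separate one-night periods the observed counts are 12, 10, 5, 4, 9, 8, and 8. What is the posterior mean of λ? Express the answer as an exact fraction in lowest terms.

22/5

Total count: 12 + 10 + 5 + 4 + 9 + 8 + 8 = 56.
Total exposure: 7 nights.
By Gamma–Poisson conjugacy, the posterior is Gamma(α + Σx, β + Σt) = Gamma(32 + 56, 13 + 7) = Gamma(88, 20).
Posterior mean = α'/β' = 88/20 = 22/5.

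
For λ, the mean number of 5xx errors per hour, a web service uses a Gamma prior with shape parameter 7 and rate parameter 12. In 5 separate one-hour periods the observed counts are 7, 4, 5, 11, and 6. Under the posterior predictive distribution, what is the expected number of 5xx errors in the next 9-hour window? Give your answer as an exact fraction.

360/17

Total count: 7 + 4 + 5 + 11 + 6 = 33.
Total exposure: 5 hours.
The Gamma prior is conjugate for the Poisson rate, so λ | data ~ Gamma(7+33, 12+5) = Gamma(40, 17).
Predictive mean over a 9-hour window = T·E[λ|data] = 9·40/17 = 360/17.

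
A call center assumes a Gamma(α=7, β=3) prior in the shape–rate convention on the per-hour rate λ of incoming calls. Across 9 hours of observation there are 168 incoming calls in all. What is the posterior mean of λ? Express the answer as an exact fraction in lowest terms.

Total count 168 over total exposure 9 hours.
The Gamma prior is conjugate for the Poisson rate, so λ | data ~ Gamma(7+168, 3+9) = Gamma(175, 12).
Posterior mean = α'/β' = 175/12.

175/12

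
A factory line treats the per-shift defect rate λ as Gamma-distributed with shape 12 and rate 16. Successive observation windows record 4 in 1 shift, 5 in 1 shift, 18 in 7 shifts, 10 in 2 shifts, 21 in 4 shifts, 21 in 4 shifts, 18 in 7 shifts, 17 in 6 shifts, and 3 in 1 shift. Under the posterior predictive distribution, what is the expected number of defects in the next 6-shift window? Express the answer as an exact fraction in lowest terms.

774/49

Total count: 4 + 5 + 18 + 10 + 21 + 21 + 18 + 17 + 3 = 117.
Total exposure: 1 + 1 + 7 + 2 + 4 + 4 + 7 + 6 + 1 = 33 shifts.
Conjugate update: add total count to the shape and total exposure to the rate, giving Gamma(129, 49).
Predictive mean over a 6-shift window = T·E[λ|data] = 6·129/49 = 774/49.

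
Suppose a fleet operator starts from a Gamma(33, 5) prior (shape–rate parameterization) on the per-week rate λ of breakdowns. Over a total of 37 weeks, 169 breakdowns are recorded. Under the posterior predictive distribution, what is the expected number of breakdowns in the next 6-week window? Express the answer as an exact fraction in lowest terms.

202/7

Total count 169 over total exposure 37 weeks.
By Gamma–Poisson conjugacy, the posterior is Gamma(α + Σx, β + Σt) = Gamma(33 + 169, 5 + 37) = Gamma(202, 42).
Predictive mean over a 6-week window = T·E[λ|data] = 6·202/42 = 202/7.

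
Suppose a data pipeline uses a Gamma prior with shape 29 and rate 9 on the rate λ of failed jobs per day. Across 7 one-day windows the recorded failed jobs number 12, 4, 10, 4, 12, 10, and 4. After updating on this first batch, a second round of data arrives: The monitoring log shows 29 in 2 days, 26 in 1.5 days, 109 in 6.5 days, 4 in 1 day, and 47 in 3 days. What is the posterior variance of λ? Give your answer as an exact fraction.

1/3

Total count: 12 + 4 + 10 + 4 + 12 + 10 + 4 = 56.
Total exposure: 7 days.
After the first batch: Gamma(29 + 56, 9 + 7) = Gamma(85, 16).
Total count: 29 + 26 + 109 + 4 + 47 = 215.
Total exposure: 2 + 1.5 + 6.5 + 1 + 3 = 14 days.
After the second batch: Gamma(85 + 215, 16 + 14) = Gamma(300, 30).
Posterior variance = α'/β'² = 300/900 = 1/3.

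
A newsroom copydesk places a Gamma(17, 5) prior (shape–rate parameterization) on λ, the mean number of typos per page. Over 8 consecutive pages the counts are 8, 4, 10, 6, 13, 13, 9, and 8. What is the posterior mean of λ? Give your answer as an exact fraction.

Total count: 8 + 4 + 10 + 6 + 13 + 13 + 9 + 8 = 71.
Total exposure: 8 pages.
Gamma(α, β) with Poisson data over total exposure Σt gives posterior Gamma(α+Σx, β+Σt) = Gamma(88, 13).
Posterior mean = α'/β' = 88/13.

88/13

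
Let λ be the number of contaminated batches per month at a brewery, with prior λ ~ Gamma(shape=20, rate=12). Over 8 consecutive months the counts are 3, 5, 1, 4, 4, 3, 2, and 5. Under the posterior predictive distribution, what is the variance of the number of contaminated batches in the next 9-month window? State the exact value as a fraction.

Total count: 3 + 5 + 1 + 4 + 4 + 3 + 2 + 5 = 27.
Total exposure: 8 months.
By Gamma–Poisson conjugacy, the posterior is Gamma(α + Σx, β + Σt) = Gamma(20 + 27, 12 + 8) = Gamma(47, 20).
The posterior predictive for a window of length T is Negative Binomial with variance T·α'·(β'+T)/β'² = 9·47·29/400 = 12267/400.

12267/400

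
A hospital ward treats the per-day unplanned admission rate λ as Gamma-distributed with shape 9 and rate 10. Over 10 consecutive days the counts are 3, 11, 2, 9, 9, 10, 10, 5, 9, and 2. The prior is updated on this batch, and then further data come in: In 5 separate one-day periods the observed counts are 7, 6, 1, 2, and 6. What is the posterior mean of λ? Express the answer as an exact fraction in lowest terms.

101/25

Total count: 3 + 11 + 2 + 9 + 9 + 10 + 10 + 5 + 9 + 2 = 70.
Total exposure: 10 days.
After the first batch: Gamma(9 + 70, 10 + 10) = Gamma(79, 20).
Total count: 7 + 6 + 1 + 2 + 6 = 22.
Total exposure: 5 days.
After the second batch: Gamma(79 + 22, 20 + 5) = Gamma(101, 25).
Posterior mean = α'/β' = 101/25.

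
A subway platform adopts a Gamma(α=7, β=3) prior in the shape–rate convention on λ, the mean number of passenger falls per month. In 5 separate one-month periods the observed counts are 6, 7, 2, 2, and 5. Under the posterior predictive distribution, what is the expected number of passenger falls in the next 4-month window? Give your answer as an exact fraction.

29/2

Total count: 6 + 7 + 2 + 2 + 5 = 22.
Total exposure: 5 months.
Posterior: α' = 7 + 22 = 29, β' = 3 + 5 = 8.
Predictive mean over a 4-month window = T·E[λ|data] = 4·29/8 = 29/2.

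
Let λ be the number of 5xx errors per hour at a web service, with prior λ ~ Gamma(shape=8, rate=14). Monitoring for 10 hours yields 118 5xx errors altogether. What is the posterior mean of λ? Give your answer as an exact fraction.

21/4

Total count 118 over total exposure 10 hours.
Posterior: α' = 8 + 118 = 126, β' = 14 + 10 = 24.
Posterior mean = α'/β' = 126/24 = 21/4.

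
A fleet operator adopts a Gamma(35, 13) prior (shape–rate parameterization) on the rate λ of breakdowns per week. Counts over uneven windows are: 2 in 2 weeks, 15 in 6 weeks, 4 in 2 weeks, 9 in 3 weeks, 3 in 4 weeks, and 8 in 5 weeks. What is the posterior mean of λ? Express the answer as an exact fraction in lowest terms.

Total count: 2 + 15 + 4 + 9 + 3 + 8 = 41.
Total exposure: 2 + 6 + 2 + 3 + 4 + 5 = 22 weeks.
Conjugate update: add total count to the shape and total exposure to the rate, giving Gamma(76, 35).
Posterior mean = α'/β' = 76/35.

76/35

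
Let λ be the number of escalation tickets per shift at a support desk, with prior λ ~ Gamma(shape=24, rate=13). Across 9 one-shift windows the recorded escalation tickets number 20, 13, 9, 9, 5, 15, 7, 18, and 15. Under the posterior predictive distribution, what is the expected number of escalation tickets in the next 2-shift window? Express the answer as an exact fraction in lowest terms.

135/11

Total count: 20 + 13 + 9 + 9 + 5 + 15 + 7 + 18 + 15 = 111.
Total exposure: 9 shifts.
Conjugate update: add total count to the shape and total exposure to the rate, giving Gamma(135, 22).
Predictive mean over a 2-shift window = T·E[λ|data] = 2·135/22 = 135/11.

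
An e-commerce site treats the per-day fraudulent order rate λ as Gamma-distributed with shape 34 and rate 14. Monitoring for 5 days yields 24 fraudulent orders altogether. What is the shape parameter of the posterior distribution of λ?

Total count 24 over total exposure 5 days.
Conjugate update: add total count to the shape and total exposure to the rate, giving Gamma(58, 19).

58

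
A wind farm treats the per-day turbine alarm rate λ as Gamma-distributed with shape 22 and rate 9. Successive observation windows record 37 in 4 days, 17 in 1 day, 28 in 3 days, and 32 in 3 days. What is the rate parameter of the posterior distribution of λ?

Total count: 37 + 17 + 28 + 32 = 114.
Total exposure: 4 + 1 + 3 + 3 = 11 days.
Conjugate update: add total count to the shape and total exposure to the rate, giving Gamma(136, 20).

20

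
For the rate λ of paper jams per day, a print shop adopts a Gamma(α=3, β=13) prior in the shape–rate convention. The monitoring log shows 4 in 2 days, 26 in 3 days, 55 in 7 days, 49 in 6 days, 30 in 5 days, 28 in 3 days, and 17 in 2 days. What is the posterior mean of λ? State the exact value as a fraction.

212/41

Total count: 4 + 26 + 55 + 49 + 30 + 28 + 17 = 209.
Total exposure: 2 + 3 + 7 + 6 + 5 + 3 + 2 = 28 days.
Posterior: α' = 3 + 209 = 212, β' = 13 + 28 = 41.
Posterior mean = α'/β' = 212/41.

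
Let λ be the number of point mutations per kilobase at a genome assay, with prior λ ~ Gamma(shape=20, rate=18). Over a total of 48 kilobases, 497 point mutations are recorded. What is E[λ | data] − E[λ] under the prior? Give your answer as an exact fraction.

121/18

Total count 497 over total exposure 48 kilobases.
By Gamma–Poisson conjugacy, the posterior is Gamma(α + Σx, β + Σt) = Gamma(20 + 497, 18 + 48) = Gamma(517, 66).
Posterior mean = 517/66 = 47/6; prior mean = 20/18 = 10/9. Difference = 47/6 − 10/9 = 121/18.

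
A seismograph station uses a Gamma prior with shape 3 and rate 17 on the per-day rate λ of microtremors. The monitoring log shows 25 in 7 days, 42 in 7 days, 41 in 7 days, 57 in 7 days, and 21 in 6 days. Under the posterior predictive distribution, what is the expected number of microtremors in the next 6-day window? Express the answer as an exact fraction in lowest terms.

Total count: 25 + 42 + 41 + 57 + 21 = 186.
Total exposure: 7 + 7 + 7 + 7 + 6 = 34 days.
The Gamma prior is conjugate for the Poisson rate, so λ | data ~ Gamma(3+186, 17+34) = Gamma(189, 51).
Predictive mean over a 6-day window = T·E[λ|data] = 6·189/51 = 378/17.

378/17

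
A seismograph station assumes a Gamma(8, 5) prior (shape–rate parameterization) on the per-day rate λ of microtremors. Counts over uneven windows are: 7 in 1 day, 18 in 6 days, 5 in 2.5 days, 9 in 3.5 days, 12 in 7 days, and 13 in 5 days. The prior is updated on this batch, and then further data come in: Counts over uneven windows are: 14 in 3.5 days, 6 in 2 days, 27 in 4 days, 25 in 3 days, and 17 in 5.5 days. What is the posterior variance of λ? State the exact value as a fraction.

Total count: 7 + 18 + 5 + 9 + 12 + 13 = 64.
Total exposure: 1 + 6 + 2.5 + 3.5 + 7 + 5 = 25 days.
After the first batch: Gamma(8 + 64, 5 + 25) = Gamma(72, 30).
Total count: 14 + 6 + 27 + 25 + 17 = 89.
Total exposure: 3.5 + 2 + 4 + 3 + 5.5 = 18 days.
After the second batch: Gamma(72 + 89, 30 + 18) = Gamma(161, 48).
Posterior variance = α'/β'² = 161/2304.

161/2304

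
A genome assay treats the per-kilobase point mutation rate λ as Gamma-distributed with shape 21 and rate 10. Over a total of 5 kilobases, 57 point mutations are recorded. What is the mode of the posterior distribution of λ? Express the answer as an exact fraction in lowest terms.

77/15

Total count 57 over total exposure 5 kilobases.
Conjugate update: add total count to the shape and total exposure to the rate, giving Gamma(78, 15).
Posterior mode = (α'−1)/β' = 77/15.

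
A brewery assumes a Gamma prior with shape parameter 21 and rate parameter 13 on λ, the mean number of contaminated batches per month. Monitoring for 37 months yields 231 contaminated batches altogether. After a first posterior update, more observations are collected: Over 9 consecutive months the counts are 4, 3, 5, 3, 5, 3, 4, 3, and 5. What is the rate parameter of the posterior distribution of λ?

Total count 231 over total exposure 37 months.
After the first batch: Gamma(21 + 231, 13 + 37) = Gamma(252, 50).
Total count: 4 + 3 + 5 + 3 + 5 + 3 + 4 + 3 + 5 = 35.
Total exposure: 9 months.
After the second batch: Gamma(252 + 35, 50 + 9) = Gamma(287, 59).

59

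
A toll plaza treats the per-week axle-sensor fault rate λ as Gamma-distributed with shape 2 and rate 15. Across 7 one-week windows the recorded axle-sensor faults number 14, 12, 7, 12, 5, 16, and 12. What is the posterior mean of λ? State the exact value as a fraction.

40/11

Total count: 14 + 12 + 7 + 12 + 5 + 16 + 12 = 78.
Total exposure: 7 weeks.
Posterior: α' = 2 + 78 = 80, β' = 15 + 7 = 22.
Posterior mean = α'/β' = 80/22 = 40/11.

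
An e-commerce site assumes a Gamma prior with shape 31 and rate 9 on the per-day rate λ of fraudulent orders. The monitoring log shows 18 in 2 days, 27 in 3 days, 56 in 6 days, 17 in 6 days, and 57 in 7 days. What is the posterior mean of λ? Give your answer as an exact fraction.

Total count: 18 + 27 + 56 + 17 + 57 = 175.
Total exposure: 2 + 3 + 6 + 6 + 7 = 24 days.
The Gamma prior is conjugate for the Poisson rate, so λ | data ~ Gamma(31+175, 9+24) = Gamma(206, 33).
Posterior mean = α'/β' = 206/33.

206/33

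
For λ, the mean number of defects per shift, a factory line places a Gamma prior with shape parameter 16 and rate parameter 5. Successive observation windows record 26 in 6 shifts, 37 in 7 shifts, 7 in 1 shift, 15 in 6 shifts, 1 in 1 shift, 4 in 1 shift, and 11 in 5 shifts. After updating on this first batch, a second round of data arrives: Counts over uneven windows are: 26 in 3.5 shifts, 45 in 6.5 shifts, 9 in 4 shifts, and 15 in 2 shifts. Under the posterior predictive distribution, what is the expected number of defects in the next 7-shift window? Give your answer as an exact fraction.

Total count: 26 + 37 + 7 + 15 + 1 + 4 + 11 = 101.
Total exposure: 6 + 7 + 1 + 6 + 1 + 1 + 5 = 27 shifts.
After the first batch: Gamma(16 + 101, 5 + 27) = Gamma(117, 32).
Total count: 26 + 45 + 9 + 15 = 95.
Total exposure: 3.5 + 6.5 + 4 + 2 = 16 shifts.
After the second batch: Gamma(117 + 95, 32 + 16) = Gamma(212, 48).
Predictive mean over a 7-shift window = T·E[λ|data] = 7·212/48 = 371/12.

371/12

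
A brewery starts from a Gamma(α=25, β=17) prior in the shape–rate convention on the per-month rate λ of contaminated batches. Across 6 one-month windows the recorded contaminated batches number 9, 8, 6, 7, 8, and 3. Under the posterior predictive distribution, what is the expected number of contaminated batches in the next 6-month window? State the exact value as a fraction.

Total count: 9 + 8 + 6 + 7 + 8 + 3 = 41.
Total exposure: 6 months.
Gamma(α, β) with Poisson data over total exposure Σt gives posterior Gamma(α+Σx, β+Σt) = Gamma(66, 23).
Predictive mean over a 6-month window = T·E[λ|data] = 6·66/23 = 396/23.

396/23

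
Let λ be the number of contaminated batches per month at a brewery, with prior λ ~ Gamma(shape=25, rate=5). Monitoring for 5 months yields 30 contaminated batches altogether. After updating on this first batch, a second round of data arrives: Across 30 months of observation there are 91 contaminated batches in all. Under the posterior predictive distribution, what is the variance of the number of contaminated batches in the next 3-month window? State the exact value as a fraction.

9417/800

Total count 30 over total exposure 5 months.
After the first batch: Gamma(25 + 30, 5 + 5) = Gamma(55, 10).
Total count 91 over total exposure 30 months.
After the second batch: Gamma(55 + 91, 10 + 30) = Gamma(146, 40).
The posterior predictive for a window of length T is Negative Binomial with variance T·α'·(β'+T)/β'² = 3·146·43/1600 = 9417/800.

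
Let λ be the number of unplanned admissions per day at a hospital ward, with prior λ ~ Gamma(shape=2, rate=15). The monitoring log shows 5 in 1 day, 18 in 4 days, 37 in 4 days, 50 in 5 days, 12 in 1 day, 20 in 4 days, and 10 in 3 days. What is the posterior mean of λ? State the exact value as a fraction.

154/37

Total count: 5 + 18 + 37 + 50 + 12 + 20 + 10 = 152.
Total exposure: 1 + 4 + 4 + 5 + 1 + 4 + 3 = 22 days.
Conjugate update: add total count to the shape and total exposure to the rate, giving Gamma(154, 37).
Posterior mean = α'/β' = 154/37.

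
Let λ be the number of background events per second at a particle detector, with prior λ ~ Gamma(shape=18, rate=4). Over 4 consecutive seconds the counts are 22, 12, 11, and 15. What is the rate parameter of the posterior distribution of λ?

Total count: 22 + 12 + 11 + 15 = 60.
Total exposure: 4 seconds.
By Gamma–Poisson conjugacy, the posterior is Gamma(α + Σx, β + Σt) = Gamma(18 + 60, 4 + 4) = Gamma(78, 8).

8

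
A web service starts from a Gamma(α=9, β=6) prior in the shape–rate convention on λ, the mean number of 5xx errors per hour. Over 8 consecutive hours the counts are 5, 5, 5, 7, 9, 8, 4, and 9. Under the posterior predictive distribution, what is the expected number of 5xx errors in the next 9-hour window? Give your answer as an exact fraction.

549/14

Total count: 5 + 5 + 5 + 7 + 9 + 8 + 4 + 9 = 52.
Total exposure: 8 hours.
The Gamma prior is conjugate for the Poisson rate, so λ | data ~ Gamma(9+52, 6+8) = Gamma(61, 14).
Predictive mean over a 9-hour window = T·E[λ|data] = 9·61/14 = 549/14.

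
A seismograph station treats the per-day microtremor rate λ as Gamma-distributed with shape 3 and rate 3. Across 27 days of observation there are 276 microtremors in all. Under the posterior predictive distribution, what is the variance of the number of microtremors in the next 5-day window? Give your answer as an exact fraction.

217/4

Total count 276 over total exposure 27 days.
Posterior: α' = 3 + 276 = 279, β' = 3 + 27 = 30.
The posterior predictive for a window of length T is Negative Binomial with variance T·α'·(β'+T)/β'² = 5·279·35/900 = 217/4.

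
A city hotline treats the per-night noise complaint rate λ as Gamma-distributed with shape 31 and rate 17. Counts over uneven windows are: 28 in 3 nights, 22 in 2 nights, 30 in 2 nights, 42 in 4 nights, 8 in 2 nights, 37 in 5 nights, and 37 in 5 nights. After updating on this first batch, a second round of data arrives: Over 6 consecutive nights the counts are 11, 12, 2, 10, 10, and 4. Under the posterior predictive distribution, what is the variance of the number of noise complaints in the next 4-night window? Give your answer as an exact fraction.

14200/529

Total count: 28 + 22 + 30 + 42 + 8 + 37 + 37 = 204.
Total exposure: 3 + 2 + 2 + 4 + 2 + 5 + 5 = 23 nights.
After the first batch: Gamma(31 + 204, 17 + 23) = Gamma(235, 40).
Total count: 11 + 12 + 2 + 10 + 10 + 4 = 49.
Total exposure: 6 nights.
After the second batch: Gamma(235 + 49, 40 + 6) = Gamma(284, 46).
The posterior predictive for a window of length T is Negative Binomial with variance T·α'·(β'+T)/β'² = 4·284·50/2116 = 14200/529.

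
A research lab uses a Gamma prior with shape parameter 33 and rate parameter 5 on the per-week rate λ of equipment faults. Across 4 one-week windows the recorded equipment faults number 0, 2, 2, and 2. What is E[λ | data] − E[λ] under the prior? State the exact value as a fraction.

-34/15

Total count: 0 + 2 + 2 + 2 = 6.
Total exposure: 4 weeks.
Gamma(α, β) with Poisson data over total exposure Σt gives posterior Gamma(α+Σx, β+Σt) = Gamma(39, 9).
Posterior mean = 39/9 = 13/3; prior mean = 33/5 = 33/5. Difference = 13/3 − 33/5 = -34/15.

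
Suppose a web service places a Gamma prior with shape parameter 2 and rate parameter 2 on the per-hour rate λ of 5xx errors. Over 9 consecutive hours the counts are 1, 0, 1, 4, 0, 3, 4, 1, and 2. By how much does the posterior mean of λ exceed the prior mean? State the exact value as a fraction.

Total count: 1 + 0 + 1 + 4 + 0 + 3 + 4 + 1 + 2 = 16.
Total exposure: 9 hours.
The Gamma prior is conjugate for the Poisson rate, so λ | data ~ Gamma(2+16, 2+9) = Gamma(18, 11).
Posterior mean = 18/11 = 18/11; prior mean = 2/2 = 1. Difference = 18/11 − 1 = 7/11.

7/11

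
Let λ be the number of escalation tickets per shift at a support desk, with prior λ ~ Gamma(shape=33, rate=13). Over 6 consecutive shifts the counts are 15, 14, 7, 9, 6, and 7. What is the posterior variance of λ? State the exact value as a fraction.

91/361

Total count: 15 + 14 + 7 + 9 + 6 + 7 = 58.
Total exposure: 6 shifts.
Conjugate update: add total count to the shape and total exposure to the rate, giving Gamma(91, 19).
Posterior variance = α'/β'² = 91/361.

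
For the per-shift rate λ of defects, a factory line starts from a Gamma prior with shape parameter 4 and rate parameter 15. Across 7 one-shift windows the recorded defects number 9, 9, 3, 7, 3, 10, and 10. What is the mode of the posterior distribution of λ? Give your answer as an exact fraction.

27/11

Total count: 9 + 9 + 3 + 7 + 3 + 10 + 10 = 51.
Total exposure: 7 shifts.
Gamma(α, β) with Poisson data over total exposure Σt gives posterior Gamma(α+Σx, β+Σt) = Gamma(55, 22).
Posterior mode = (α'−1)/β' = 54/22 = 27/11.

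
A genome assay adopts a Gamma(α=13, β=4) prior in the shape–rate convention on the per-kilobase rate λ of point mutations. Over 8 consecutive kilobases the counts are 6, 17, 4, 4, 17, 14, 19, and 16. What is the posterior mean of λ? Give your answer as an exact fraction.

55/6

Total count: 6 + 17 + 4 + 4 + 17 + 14 + 19 + 16 = 97.
Total exposure: 8 kilobases.
Posterior: α' = 13 + 97 = 110, β' = 4 + 8 = 12.
Posterior mean = α'/β' = 110/12 = 55/6.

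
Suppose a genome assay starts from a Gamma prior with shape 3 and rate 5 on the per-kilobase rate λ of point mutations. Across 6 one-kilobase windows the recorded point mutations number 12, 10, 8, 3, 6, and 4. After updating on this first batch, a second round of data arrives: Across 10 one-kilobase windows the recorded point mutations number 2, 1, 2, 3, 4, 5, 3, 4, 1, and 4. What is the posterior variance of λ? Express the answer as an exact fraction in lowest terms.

Total count: 12 + 10 + 8 + 3 + 6 + 4 = 43.
Total exposure: 6 kilobases.
After the first batch: Gamma(3 + 43, 5 + 6) = Gamma(46, 11).
Total count: 2 + 1 + 2 + 3 + 4 + 5 + 3 + 4 + 1 + 4 = 29.
Total exposure: 10 kilobases.
After the second batch: Gamma(46 + 29, 11 + 10) = Gamma(75, 21).
Posterior variance = α'/β'² = 75/441 = 25/147.

25/147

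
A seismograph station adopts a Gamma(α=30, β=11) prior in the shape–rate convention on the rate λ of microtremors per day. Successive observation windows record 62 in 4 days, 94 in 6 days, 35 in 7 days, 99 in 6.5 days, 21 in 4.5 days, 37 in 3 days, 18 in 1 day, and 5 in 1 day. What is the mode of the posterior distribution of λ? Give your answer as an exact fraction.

Total count: 62 + 94 + 35 + 99 + 21 + 37 + 18 + 5 = 371.
Total exposure: 4 + 6 + 7 + 6.5 + 4.5 + 3 + 1 + 1 = 33 days.
Gamma(α, β) with Poisson data over total exposure Σt gives posterior Gamma(α+Σx, β+Σt) = Gamma(401, 44).
Posterior mode = (α'−1)/β' = 400/44 = 100/11.

100/11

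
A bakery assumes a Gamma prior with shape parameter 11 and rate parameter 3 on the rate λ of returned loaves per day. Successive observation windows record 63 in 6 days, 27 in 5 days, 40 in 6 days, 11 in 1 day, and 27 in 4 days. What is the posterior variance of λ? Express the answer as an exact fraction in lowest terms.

179/625

Total count: 63 + 27 + 40 + 11 + 27 = 168.
Total exposure: 6 + 5 + 6 + 1 + 4 = 22 days.
The Gamma prior is conjugate for the Poisson rate, so λ | data ~ Gamma(11+168, 3+22) = Gamma(179, 25).
Posterior variance = α'/β'² = 179/625.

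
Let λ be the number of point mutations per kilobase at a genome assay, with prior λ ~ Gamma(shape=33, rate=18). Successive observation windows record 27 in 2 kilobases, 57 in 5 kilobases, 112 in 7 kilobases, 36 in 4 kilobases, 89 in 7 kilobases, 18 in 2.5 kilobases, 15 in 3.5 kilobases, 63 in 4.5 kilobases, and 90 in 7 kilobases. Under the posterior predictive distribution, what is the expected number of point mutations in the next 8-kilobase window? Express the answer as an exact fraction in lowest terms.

Total count: 27 + 57 + 112 + 36 + 89 + 18 + 15 + 63 + 90 = 507.
Total exposure: 2 + 5 + 7 + 4 + 7 + 2.5 + 3.5 + 4.5 + 7 = 42.5 kilobases.
Conjugate update: add total count to the shape and total exposure to the rate, giving Gamma(540, 121/2).
Predictive mean over an 8-kilobase window = T·E[λ|data] = 8·540/(121/2) = 8640/121.

8640/121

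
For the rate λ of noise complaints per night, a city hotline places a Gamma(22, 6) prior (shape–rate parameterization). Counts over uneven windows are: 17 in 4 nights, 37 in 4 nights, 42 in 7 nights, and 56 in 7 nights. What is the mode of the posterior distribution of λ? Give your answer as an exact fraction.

Total count: 17 + 37 + 42 + 56 = 152.
Total exposure: 4 + 4 + 7 + 7 = 22 nights.
By Gamma–Poisson conjugacy, the posterior is Gamma(α + Σx, β + Σt) = Gamma(22 + 152, 6 + 22) = Gamma(174, 28).
Posterior mode = (α'−1)/β' = 173/28.

173/28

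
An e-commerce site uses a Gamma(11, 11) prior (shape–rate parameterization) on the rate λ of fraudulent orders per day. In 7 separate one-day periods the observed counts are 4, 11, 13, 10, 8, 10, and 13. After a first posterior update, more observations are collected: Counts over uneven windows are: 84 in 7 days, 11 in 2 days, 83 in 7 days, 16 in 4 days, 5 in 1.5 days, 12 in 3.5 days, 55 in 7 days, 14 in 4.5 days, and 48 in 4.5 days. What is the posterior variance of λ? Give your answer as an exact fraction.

408/3481

Total count: 4 + 11 + 13 + 10 + 8 + 10 + 13 = 69.
Total exposure: 7 days.
After the first batch: Gamma(11 + 69, 11 + 7) = Gamma(80, 18).
Total count: 84 + 11 + 83 + 16 + 5 + 12 + 55 + 14 + 48 = 328.
Total exposure: 7 + 2 + 7 + 4 + 1.5 + 3.5 + 7 + 4.5 + 4.5 = 41 days.
After the second batch: Gamma(80 + 328, 18 + 41) = Gamma(408, 59).
Posterior variance = α'/β'² = 408/3481.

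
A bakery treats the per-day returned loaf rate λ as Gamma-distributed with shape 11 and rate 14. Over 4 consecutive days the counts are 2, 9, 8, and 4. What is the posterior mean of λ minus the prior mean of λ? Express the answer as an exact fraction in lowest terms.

Total count: 2 + 9 + 8 + 4 = 23.
Total exposure: 4 days.
Gamma(α, β) with Poisson data over total exposure Σt gives posterior Gamma(α+Σx, β+Σt) = Gamma(34, 18).
Posterior mean = 34/18 = 17/9; prior mean = 11/14 = 11/14. Difference = 17/9 − 11/14 = 139/126.

139/126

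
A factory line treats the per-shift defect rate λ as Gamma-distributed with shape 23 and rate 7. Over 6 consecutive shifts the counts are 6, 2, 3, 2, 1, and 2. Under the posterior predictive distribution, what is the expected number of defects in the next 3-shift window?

9

Total count: 6 + 2 + 3 + 2 + 1 + 2 = 16.
Total exposure: 6 shifts.
Gamma(α, β) with Poisson data over total exposure Σt gives posterior Gamma(α+Σx, β+Σt) = Gamma(39, 13).
Predictive mean over a 3-shift window = T·E[λ|data] = 3·39/13 = 9.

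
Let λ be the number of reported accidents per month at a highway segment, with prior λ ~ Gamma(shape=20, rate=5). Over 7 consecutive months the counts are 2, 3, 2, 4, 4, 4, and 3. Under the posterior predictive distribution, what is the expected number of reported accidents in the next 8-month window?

28

Total count: 2 + 3 + 2 + 4 + 4 + 4 + 3 = 22.
Total exposure: 7 months.
By Gamma–Poisson conjugacy, the posterior is Gamma(α + Σx, β + Σt) = Gamma(20 + 22, 5 + 7) = Gamma(42, 12).
Predictive mean over an 8-month window = T·E[λ|data] = 8·42/12 = 28.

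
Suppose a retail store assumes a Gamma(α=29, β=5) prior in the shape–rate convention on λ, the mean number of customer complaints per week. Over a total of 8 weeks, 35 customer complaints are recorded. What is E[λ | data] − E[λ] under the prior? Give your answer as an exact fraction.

Total count 35 over total exposure 8 weeks.
The Gamma prior is conjugate for the Poisson rate, so λ | data ~ Gamma(29+35, 5+8) = Gamma(64, 13).
Posterior mean = 64/13 = 64/13; prior mean = 29/5 = 29/5. Difference = 64/13 − 29/5 = -57/65.

-57/65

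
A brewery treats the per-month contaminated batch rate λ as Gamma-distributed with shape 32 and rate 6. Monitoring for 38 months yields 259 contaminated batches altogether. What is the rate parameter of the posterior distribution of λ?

44

Total count 259 over total exposure 38 months.
Posterior: α' = 32 + 259 = 291, β' = 6 + 38 = 44.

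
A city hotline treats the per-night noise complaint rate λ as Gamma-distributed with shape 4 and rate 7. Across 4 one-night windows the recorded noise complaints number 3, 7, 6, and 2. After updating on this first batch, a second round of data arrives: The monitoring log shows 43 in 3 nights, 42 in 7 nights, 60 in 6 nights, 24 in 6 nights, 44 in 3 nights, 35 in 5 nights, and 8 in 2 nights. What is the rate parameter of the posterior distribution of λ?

Total count: 3 + 7 + 6 + 2 = 18.
Total exposure: 4 nights.
After the first batch: Gamma(4 + 18, 7 + 4) = Gamma(22, 11).
Total count: 43 + 42 + 60 + 24 + 44 + 35 + 8 = 256.
Total exposure: 3 + 7 + 6 + 6 + 3 + 5 + 2 = 32 nights.
After the second batch: Gamma(22 + 256, 11 + 32) = Gamma(278, 43).

43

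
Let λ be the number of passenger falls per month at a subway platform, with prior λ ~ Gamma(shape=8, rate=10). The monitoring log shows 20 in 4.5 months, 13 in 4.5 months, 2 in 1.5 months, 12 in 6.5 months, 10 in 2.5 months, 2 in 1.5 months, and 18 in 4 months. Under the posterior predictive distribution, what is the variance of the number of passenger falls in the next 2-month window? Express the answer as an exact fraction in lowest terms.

1258/245

Total count: 20 + 13 + 2 + 12 + 10 + 2 + 18 = 77.
Total exposure: 4.5 + 4.5 + 1.5 + 6.5 + 2.5 + 1.5 + 4 = 25 months.
Conjugate update: add total count to the shape and total exposure to the rate, giving Gamma(85, 35).
The posterior predictive for a window of length T is Negative Binomial with variance T·α'·(β'+T)/β'² = 2·85·37/1225 = 1258/245.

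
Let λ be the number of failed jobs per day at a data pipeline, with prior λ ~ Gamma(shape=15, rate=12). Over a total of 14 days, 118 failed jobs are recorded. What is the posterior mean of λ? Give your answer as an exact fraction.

Total count 118 over total exposure 14 days.
The Gamma prior is conjugate for the Poisson rate, so λ | data ~ Gamma(15+118, 12+14) = Gamma(133, 26).
Posterior mean = α'/β' = 133/26.

133/26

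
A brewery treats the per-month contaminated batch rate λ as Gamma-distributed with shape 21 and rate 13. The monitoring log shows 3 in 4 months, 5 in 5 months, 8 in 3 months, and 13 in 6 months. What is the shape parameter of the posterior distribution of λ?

Total count: 3 + 5 + 8 + 13 = 29.
Total exposure: 4 + 5 + 3 + 6 = 18 months.
Conjugate update: add total count to the shape and total exposure to the rate, giving Gamma(50, 31).

50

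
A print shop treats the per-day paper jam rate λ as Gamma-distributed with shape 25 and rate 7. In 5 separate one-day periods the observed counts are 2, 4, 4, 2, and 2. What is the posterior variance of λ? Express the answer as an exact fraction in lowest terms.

Total count: 2 + 4 + 4 + 2 + 2 = 14.
Total exposure: 5 days.
Conjugate update: add total count to the shape and total exposure to the rate, giving Gamma(39, 12).
Posterior variance = α'/β'² = 39/144 = 13/48.

13/48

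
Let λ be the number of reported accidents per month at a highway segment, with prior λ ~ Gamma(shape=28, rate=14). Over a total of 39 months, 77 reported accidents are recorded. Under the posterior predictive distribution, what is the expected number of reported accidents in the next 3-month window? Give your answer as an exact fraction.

Total count 77 over total exposure 39 months.
Conjugate update: add total count to the shape and total exposure to the rate, giving Gamma(105, 53).
Predictive mean over a 3-month window = T·E[λ|data] = 3·105/53 = 315/53.

315/53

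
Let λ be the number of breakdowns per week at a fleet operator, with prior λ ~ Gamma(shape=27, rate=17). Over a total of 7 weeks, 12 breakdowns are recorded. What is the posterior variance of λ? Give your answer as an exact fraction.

Total count 12 over total exposure 7 weeks.
Gamma(α, β) with Poisson data over total exposure Σt gives posterior Gamma(α+Σx, β+Σt) = Gamma(39, 24).
Posterior variance = α'/β'² = 39/576 = 13/192.

13/192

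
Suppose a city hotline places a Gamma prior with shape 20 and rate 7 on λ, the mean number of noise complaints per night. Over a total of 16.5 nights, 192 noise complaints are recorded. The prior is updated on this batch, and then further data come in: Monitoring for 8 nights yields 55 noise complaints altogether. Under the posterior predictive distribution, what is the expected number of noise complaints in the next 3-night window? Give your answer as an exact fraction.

178/7

Total count 192 over total exposure 16.5 nights.
After the first batch: Gamma(20 + 192, 7 + 16.5) = Gamma(212, 47/2).
Total count 55 over total exposure 8 nights.
After the second batch: Gamma(212 + 55, 47/2 + 8) = Gamma(267, 63/2).
Predictive mean over a 3-night window = T·E[λ|data] = 3·267/(63/2) = 178/7.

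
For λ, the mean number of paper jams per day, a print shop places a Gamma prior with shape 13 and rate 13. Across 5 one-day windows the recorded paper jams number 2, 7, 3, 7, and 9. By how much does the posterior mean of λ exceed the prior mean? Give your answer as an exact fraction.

Total count: 2 + 7 + 3 + 7 + 9 = 28.
Total exposure: 5 days.
Posterior: α' = 13 + 28 = 41, β' = 13 + 5 = 18.
Posterior mean = 41/18 = 41/18; prior mean = 13/13 = 1. Difference = 41/18 − 1 = 23/18.

23/18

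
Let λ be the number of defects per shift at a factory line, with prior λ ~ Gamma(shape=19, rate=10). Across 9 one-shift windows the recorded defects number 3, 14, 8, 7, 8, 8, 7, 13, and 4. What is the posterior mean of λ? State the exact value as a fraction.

91/19

Total count: 3 + 14 + 8 + 7 + 8 + 8 + 7 + 13 + 4 = 72.
Total exposure: 9 shifts.
Gamma(α, β) with Poisson data over total exposure Σt gives posterior Gamma(α+Σx, β+Σt) = Gamma(91, 19).
Posterior mean = α'/β' = 91/19.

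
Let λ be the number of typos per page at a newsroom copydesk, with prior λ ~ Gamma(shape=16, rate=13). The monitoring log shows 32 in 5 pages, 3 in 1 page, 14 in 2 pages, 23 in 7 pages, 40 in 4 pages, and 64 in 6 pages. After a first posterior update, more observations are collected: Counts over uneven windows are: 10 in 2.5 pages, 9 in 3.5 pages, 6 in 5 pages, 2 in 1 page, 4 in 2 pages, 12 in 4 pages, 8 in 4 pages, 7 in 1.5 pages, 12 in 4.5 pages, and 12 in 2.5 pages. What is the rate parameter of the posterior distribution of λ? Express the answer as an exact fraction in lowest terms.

137/2

Total count: 32 + 3 + 14 + 23 + 40 + 64 = 176.
Total exposure: 5 + 1 + 2 + 7 + 4 + 6 = 25 pages.
After the first batch: Gamma(16 + 176, 13 + 25) = Gamma(192, 38).
Total count: 10 + 9 + 6 + 2 + 4 + 12 + 8 + 7 + 12 + 12 = 82.
Total exposure: 2.5 + 3.5 + 5 + 1 + 2 + 4 + 4 + 1.5 + 4.5 + 2.5 = 30.5 pages.
After the second batch: Gamma(192 + 82, 38 + 30.5) = Gamma(274, 137/2).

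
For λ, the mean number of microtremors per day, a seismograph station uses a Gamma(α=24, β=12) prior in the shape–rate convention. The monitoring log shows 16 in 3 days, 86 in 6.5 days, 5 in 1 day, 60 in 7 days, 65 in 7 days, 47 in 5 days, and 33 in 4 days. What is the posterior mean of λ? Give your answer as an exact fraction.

96/13

Total count: 16 + 86 + 5 + 60 + 65 + 47 + 33 = 312.
Total exposure: 3 + 6.5 + 1 + 7 + 7 + 5 + 4 = 33.5 days.
By Gamma–Poisson conjugacy, the posterior is Gamma(α + Σx, β + Σt) = Gamma(24 + 312, 12 + 33.5) = Gamma(336, 91/2).
Posterior mean = α'/β' = 336/(91/2) = 96/13.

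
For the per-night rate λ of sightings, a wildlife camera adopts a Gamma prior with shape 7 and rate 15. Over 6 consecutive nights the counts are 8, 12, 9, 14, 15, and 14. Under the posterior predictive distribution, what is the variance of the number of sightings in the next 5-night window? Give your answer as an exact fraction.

10270/441

Total count: 8 + 12 + 9 + 14 + 15 + 14 = 72.
Total exposure: 6 nights.
By Gamma–Poisson conjugacy, the posterior is Gamma(α + Σx, β + Σt) = Gamma(7 + 72, 15 + 6) = Gamma(79, 21).
The posterior predictive for a window of length T is Negative Binomial with variance T·α'·(β'+T)/β'² = 5·79·26/441 = 10270/441.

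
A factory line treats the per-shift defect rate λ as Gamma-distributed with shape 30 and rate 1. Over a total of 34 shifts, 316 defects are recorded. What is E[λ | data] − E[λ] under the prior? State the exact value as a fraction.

-704/35

Total count 316 over total exposure 34 shifts.
Gamma(α, β) with Poisson data over total exposure Σt gives posterior Gamma(α+Σx, β+Σt) = Gamma(346, 35).
Posterior mean = 346/35 = 346/35; prior mean = 30/1 = 30. Difference = 346/35 − 30 = -704/35.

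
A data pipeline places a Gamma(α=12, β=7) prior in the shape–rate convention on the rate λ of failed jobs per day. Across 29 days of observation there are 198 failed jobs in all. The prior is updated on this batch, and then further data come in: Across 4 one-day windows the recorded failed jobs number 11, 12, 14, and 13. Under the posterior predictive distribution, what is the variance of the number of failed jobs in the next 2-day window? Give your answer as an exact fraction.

273/20

Total count 198 over total exposure 29 days.
After the first batch: Gamma(12 + 198, 7 + 29) = Gamma(210, 36).
Total count: 11 + 12 + 14 + 13 = 50.
Total exposure: 4 days.
After the second batch: Gamma(210 + 50, 36 + 4) = Gamma(260, 40).
The posterior predictive for a window of length T is Negative Binomial with variance T·α'·(β'+T)/β'² = 2·260·42/1600 = 273/20.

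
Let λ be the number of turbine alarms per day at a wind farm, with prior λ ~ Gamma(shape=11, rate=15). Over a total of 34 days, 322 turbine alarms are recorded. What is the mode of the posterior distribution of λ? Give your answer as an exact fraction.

Total count 322 over total exposure 34 days.
Gamma(α, β) with Poisson data over total exposure Σt gives posterior Gamma(α+Σx, β+Σt) = Gamma(333, 49).
Posterior mode = (α'−1)/β' = 332/49.

332/49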